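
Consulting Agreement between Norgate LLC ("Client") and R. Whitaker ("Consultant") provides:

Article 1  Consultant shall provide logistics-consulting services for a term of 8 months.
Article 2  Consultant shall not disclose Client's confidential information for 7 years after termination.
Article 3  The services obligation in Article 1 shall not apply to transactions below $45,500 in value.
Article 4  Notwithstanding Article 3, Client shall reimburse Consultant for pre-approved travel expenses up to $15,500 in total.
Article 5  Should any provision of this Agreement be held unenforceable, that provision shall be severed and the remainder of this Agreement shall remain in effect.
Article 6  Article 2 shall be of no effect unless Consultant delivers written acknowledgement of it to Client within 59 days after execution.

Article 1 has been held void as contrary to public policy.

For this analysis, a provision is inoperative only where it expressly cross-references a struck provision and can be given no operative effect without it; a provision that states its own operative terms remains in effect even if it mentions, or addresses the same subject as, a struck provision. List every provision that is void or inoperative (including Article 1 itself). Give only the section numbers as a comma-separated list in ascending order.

Article 1 is struck. Article 3 operates only by reference to Article 1, so it falls with Article 1. Although Article 4 refers to Article 3, its operative terms do not depend on Article 3, so it remains in effect. Under the severability clause in Article 5, the remaining provisions continue in force. The provisions still in force are Article 2, Article 4, Article 5, and Article 6.

1, 3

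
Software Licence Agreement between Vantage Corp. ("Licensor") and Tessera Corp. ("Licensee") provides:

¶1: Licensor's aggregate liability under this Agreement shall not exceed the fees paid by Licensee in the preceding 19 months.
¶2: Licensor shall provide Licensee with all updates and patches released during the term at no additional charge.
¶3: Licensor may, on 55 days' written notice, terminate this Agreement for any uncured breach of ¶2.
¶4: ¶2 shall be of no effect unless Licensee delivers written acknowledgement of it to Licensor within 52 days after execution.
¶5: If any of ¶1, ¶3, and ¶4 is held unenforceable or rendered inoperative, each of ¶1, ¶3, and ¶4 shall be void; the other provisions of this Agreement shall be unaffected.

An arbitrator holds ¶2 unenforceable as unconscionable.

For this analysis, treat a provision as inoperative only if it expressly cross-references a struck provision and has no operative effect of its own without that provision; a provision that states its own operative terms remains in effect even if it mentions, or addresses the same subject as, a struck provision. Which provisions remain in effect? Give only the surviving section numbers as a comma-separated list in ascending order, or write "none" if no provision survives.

5

¶2 is struck. The only function of ¶3 is the termination right for breach of ¶2, so it cannot stand once ¶2 is removed. ¶4 merely fixes the acknowledgement condition for ¶2; with ¶2 gone it has nothing to operate on and falls away. ¶5 declares ¶1, ¶3, and ¶4 mutually dependent; since one of them has fallen, all of them are of no effect. That brings down ¶1 as well. The remainder continues in force under ¶5. Only ¶5 remains in effect.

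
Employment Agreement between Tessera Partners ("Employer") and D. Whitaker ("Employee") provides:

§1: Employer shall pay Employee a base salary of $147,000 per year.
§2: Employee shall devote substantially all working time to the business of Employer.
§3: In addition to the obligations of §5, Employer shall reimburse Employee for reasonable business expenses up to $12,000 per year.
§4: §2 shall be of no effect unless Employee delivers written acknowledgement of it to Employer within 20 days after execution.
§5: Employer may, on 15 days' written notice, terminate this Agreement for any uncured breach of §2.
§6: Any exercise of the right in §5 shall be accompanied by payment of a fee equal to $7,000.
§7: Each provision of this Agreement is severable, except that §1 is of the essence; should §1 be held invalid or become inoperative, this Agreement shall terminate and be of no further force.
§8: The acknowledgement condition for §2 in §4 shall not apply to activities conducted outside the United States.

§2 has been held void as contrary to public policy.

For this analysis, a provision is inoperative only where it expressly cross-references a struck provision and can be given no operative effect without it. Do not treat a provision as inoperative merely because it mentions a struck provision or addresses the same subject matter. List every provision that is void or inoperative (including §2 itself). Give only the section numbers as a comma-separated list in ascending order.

§2 is struck. The only function of §4 is the acknowledgement condition for §2, so it cannot stand once §2 is removed. §5 has no operative effect of its own apart from §2 and is therefore inoperative. §6 operates only by reference to §5, so it falls with §5. §8 operates only by reference to §4, so it falls with §4. Although §3 refers to §5, its operative terms do not depend on §5, so it remains in effect. §7 makes §1 an essential term, but §1 is unaffected, so the severability proviso in §7 preserves the remaining provisions. The provisions still in force are §1, §3, and §7.

2, 4, 5, 6, 8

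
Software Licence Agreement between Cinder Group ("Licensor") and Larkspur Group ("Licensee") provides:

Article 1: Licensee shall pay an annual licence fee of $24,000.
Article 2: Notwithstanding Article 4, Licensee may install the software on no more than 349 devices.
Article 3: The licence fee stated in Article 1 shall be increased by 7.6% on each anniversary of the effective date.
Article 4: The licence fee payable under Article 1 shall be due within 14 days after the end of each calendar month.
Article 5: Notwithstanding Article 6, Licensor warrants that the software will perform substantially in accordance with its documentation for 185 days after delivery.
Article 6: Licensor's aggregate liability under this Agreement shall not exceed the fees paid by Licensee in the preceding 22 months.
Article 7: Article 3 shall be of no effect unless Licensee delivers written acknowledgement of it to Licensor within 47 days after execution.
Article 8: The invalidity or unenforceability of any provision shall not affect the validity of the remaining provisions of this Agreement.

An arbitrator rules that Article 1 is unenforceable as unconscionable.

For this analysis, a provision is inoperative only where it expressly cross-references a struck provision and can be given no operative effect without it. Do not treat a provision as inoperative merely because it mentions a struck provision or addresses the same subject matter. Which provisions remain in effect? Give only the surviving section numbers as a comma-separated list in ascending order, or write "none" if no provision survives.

2, 5, 6, 8

Article 1 is struck. The whole of Article 3 is the escalation of the licence fee, defined by reference to Article 1, so Article 3 cannot stand once Article 1 is removed. Article 4 has no operative effect of its own apart from Article 1 and is therefore inoperative. Article 7 merely fixes the acknowledgement condition for Article 3; with Article 3 gone it has nothing to operate on and falls away. Although Article 2 refers to Article 4, its operative terms do not depend on Article 4, so it remains in effect. Under the severability clause in Article 8, the remaining provisions continue in force. The provisions still in force are Article 2, Article 5, Article 6, and Article 8.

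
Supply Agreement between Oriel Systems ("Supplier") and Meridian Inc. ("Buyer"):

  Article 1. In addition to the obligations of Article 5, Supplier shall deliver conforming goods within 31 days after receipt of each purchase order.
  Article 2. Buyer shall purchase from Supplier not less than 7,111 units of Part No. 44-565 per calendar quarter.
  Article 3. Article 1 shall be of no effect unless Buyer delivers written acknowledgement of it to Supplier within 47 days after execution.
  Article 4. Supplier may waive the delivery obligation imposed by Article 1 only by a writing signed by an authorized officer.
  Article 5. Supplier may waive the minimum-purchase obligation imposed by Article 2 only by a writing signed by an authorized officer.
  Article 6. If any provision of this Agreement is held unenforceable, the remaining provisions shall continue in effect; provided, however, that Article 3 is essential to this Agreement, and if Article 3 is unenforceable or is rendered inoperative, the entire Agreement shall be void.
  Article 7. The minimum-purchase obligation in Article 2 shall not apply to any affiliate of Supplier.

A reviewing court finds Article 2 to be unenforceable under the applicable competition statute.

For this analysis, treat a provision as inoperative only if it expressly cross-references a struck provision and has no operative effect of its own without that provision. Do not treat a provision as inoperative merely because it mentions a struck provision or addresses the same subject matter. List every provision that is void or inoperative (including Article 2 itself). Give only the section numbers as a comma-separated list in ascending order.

2, 5, 7

Article 2 is struck. The only function of Article 5 is the waiver condition for Article 2, so it cannot stand once Article 2 is removed. Article 7 operates only by reference to Article 2, so it falls with Article 2. Article 1 mentions Article 5 but its own obligation stands independently of Article 5, so Article 1 is not affected. Article 6 makes Article 3 an essential term, but Article 3 is unaffected, so the severability proviso in Article 6 preserves the remaining provisions. Article 1, Article 3, Article 4, and Article 6 remain in effect.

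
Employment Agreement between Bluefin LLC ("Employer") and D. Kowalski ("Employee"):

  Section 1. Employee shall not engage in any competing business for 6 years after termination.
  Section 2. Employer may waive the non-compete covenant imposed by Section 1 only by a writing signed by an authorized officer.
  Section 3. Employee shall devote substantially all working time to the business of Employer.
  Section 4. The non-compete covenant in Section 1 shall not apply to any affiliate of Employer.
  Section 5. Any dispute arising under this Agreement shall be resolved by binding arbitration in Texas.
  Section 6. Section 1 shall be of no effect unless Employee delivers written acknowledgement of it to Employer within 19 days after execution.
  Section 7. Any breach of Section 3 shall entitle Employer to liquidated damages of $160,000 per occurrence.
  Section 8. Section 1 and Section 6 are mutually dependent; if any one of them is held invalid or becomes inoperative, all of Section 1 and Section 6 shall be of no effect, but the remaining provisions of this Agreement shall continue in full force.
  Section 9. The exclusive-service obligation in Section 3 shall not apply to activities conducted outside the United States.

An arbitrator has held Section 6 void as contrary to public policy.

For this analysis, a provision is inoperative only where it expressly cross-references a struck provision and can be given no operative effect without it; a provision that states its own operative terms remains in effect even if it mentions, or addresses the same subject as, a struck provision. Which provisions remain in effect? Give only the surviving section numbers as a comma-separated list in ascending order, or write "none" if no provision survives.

3, 5, 7, 8, 9

Section 6 is struck. Nothing else in the Agreement is defined by reference to Section 6. Section 8 declares Section 1 and Section 6 mutually dependent; since one of them has fallen, all of them are of no effect. That brings down Section 1 as well. Section 2 and Section 4 in turn depend solely on a provision now struck and likewise fall. The remainder continues in force under Section 8. That leaves Section 3, Section 5, Section 7, Section 8, and Section 9 in effect.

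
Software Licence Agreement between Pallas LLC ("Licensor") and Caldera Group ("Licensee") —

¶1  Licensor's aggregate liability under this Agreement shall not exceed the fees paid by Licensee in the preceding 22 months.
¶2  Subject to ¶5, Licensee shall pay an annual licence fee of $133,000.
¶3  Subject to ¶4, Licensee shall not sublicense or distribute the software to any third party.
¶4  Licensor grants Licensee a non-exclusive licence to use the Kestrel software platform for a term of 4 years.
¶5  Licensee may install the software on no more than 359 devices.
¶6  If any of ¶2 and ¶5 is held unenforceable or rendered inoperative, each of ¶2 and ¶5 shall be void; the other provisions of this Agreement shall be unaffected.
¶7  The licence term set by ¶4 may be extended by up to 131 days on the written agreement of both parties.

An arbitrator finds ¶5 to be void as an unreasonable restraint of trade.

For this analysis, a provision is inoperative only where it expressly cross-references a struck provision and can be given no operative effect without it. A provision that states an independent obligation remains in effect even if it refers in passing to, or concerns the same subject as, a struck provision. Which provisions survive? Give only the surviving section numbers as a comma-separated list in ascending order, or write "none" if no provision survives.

¶5 is struck. Nothing else in the Agreement is defined by reference to ¶5. ¶6 declares ¶2 and ¶5 mutually dependent; since one of them has fallen, all of them are of no effect. That brings down ¶2 as well. The remainder continues in force under ¶6. That leaves ¶1, ¶3, ¶4, ¶6, and ¶7 in effect.

1, 3, 4, 6, 7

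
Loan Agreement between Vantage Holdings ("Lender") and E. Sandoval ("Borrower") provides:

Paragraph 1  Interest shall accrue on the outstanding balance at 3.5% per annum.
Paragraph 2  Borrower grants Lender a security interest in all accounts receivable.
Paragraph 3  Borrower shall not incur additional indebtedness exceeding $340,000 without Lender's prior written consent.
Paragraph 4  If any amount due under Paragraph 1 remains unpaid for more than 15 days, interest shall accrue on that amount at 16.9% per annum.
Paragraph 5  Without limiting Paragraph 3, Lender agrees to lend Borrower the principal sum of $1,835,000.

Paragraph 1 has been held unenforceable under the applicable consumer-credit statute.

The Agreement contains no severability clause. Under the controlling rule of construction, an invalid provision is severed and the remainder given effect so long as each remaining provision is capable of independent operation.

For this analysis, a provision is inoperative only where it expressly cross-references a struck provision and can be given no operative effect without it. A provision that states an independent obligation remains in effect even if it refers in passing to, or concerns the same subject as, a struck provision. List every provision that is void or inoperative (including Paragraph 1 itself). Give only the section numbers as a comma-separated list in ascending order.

1, 4

Paragraph 1 is struck. Paragraph 4 operates only by reference to Paragraph 1, so it falls with Paragraph 1. With no severability clause, the stated default rule severs what cannot stand and enforces each remaining provision that can operate on its own. Paragraph 2, Paragraph 3, and Paragraph 5 remain in effect.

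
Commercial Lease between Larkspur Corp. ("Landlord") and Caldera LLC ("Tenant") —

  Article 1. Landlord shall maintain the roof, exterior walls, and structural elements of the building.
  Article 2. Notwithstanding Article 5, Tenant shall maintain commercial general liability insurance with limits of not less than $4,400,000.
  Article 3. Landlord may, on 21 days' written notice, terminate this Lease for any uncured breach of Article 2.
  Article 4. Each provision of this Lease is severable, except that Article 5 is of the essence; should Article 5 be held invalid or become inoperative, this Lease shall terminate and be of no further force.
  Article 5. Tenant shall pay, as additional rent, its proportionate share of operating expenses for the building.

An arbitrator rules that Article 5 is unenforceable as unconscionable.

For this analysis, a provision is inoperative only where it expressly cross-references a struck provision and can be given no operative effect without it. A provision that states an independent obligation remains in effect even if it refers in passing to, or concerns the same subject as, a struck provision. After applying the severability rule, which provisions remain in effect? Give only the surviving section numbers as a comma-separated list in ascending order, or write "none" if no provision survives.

Article 5 is struck. No other provision's operative terms depend on Article 5. Article 4 makes Article 5 an essential term, and Article 5 is the provision held invalid; under Article 4, the entire Lease is therefore void. No provision of the Lease survives.

none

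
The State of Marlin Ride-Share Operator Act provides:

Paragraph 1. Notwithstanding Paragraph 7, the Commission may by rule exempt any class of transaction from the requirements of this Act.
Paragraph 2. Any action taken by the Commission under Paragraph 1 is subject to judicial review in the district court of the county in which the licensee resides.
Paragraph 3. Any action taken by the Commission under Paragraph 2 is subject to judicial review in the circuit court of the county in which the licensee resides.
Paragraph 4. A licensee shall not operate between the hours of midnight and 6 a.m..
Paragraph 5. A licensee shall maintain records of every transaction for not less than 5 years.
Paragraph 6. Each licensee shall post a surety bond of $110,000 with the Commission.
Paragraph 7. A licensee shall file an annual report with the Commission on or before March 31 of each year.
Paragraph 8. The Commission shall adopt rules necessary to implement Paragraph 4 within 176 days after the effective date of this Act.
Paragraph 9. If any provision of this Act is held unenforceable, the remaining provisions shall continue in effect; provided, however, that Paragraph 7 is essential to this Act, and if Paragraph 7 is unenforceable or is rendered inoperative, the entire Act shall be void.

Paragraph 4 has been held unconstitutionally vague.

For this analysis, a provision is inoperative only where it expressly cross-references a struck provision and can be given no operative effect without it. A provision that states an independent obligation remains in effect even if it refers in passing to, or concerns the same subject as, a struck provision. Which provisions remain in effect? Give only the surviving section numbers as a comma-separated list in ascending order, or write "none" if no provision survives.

1, 2, 3, 5, 6, 7, 9

Paragraph 4 is struck. Paragraph 8 has no operative effect of its own apart from Paragraph 4 and is therefore inoperative. Paragraph 9 makes Paragraph 7 an essential term, but Paragraph 7 is unaffected, so the severability proviso in Paragraph 9 preserves the remaining provisions. The provisions still in force are Paragraph 1, Paragraph 2, Paragraph 3, Paragraph 5, Paragraph 6, Paragraph 7, and Paragraph 9.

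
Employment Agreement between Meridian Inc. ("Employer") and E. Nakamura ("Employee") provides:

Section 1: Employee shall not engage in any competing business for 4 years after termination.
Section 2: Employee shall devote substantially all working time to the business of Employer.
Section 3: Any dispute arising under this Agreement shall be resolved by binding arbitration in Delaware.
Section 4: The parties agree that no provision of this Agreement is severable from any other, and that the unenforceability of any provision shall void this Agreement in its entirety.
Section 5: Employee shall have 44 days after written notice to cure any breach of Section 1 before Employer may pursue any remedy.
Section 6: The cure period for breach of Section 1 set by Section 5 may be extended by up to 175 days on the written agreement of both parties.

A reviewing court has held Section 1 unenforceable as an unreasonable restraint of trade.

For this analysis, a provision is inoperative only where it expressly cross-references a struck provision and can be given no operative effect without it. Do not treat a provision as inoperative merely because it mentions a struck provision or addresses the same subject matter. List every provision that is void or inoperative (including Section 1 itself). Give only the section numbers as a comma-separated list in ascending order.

Section 1 is struck. Section 5 merely fixes the cure period for breach of Section 1; with Section 1 gone it has nothing to operate on and falls away. Section 6 has no operative effect of its own apart from Section 5 and is therefore inoperative. Section 4 provides that the Agreement is not severable, so the invalidity of any one provision voids the entire Agreement. No provision of the Agreement survives.

1, 2, 3, 4, 5, 6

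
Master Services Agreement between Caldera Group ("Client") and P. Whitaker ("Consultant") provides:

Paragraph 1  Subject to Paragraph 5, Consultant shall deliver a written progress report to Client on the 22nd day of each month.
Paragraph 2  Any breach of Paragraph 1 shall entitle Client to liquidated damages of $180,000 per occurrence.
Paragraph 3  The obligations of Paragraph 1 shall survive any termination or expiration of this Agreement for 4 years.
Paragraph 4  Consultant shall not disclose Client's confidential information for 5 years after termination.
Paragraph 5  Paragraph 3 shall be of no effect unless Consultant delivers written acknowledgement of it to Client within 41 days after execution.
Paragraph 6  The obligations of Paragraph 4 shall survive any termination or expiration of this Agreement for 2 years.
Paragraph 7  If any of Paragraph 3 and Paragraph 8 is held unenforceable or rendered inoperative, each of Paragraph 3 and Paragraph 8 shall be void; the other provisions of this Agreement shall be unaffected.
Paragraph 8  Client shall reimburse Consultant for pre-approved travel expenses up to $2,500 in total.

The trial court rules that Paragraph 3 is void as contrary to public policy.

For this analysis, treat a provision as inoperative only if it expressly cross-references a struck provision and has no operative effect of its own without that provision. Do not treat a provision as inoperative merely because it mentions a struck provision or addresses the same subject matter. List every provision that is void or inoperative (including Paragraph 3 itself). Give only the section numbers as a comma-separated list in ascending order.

Paragraph 3 is struck. Paragraph 5 operates only by reference to Paragraph 3, so it falls with Paragraph 3. Paragraph 1 mentions Paragraph 5 but its own obligation stands independently of Paragraph 5, so Paragraph 1 is not affected. Paragraph 7 declares Paragraph 3 and Paragraph 8 mutually dependent; since one of them has fallen, all of them are of no effect. That brings down Paragraph 8 as well. The remainder continues in force under Paragraph 7. That leaves Paragraph 1, Paragraph 2, Paragraph 4, Paragraph 6, and Paragraph 7 in effect.

3, 5, 8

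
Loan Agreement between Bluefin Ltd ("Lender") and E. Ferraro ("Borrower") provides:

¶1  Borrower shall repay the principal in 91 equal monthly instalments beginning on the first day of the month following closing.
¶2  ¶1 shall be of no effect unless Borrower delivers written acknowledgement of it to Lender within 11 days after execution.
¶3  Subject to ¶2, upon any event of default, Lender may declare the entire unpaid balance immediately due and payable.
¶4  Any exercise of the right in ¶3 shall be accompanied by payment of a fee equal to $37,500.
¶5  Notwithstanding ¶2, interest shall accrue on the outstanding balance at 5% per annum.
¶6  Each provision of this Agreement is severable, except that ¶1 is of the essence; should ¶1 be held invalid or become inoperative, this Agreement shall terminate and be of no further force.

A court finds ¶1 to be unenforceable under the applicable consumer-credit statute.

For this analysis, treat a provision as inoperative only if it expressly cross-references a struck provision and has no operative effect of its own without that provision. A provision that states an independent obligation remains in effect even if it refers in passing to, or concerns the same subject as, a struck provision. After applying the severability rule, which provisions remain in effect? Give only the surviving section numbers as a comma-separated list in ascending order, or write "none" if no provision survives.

¶1 is struck. The only function of ¶2 is the acknowledgement condition for ¶1, so it cannot stand once ¶1 is removed. ¶6 makes ¶1 an essential term, and ¶1 is the provision held invalid; under ¶6, the entire Agreement is therefore void. No provision of the Agreement survives.

none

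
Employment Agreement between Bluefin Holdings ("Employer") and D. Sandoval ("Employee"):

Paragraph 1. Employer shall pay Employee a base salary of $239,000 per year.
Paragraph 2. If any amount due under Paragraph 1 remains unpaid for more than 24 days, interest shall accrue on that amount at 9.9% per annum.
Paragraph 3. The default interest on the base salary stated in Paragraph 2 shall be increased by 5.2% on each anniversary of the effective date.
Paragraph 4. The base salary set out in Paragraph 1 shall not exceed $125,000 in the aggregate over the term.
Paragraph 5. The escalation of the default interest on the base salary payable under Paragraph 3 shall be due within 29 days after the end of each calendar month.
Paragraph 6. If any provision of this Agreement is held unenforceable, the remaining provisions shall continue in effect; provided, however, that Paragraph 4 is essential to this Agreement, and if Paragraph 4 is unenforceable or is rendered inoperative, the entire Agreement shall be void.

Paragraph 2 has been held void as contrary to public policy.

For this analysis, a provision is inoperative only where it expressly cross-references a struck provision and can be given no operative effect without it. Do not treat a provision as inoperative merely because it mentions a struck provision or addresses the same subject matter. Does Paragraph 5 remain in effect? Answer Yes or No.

No

Paragraph 2 is struck. The whole of Paragraph 3 is the escalation of the default interest on the base salary, defined by reference to Paragraph 2, so Paragraph 3 cannot stand once Paragraph 2 is removed. Paragraph 5 operates only by reference to Paragraph 3, so it falls with Paragraph 3. Paragraph 6 makes Paragraph 4 an essential term, but Paragraph 4 is unaffected, so the severability proviso in Paragraph 6 preserves the remaining provisions. The provisions still in force are Paragraph 1, Paragraph 4, and Paragraph 6. Paragraph 5 is among the inoperative provisions, so the answer is no.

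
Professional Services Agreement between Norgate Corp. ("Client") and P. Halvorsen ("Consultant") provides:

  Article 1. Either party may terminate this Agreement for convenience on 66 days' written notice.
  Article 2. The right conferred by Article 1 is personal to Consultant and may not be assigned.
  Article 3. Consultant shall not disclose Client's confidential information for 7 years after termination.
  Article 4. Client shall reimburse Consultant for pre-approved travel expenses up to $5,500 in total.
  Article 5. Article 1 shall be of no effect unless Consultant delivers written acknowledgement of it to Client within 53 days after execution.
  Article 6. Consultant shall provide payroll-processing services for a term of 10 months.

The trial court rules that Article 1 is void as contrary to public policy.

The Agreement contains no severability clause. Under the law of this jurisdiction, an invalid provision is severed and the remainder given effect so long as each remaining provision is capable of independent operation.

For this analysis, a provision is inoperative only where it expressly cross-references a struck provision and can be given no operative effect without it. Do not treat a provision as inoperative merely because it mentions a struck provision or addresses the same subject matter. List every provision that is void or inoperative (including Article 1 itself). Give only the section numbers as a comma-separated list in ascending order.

Article 1 is struck. Article 2 operates only by reference to Article 1, so it falls with Article 1. Article 5 has no operative effect of its own apart from Article 1 and is therefore inoperative. Under the stated default rule, only provisions that cannot operate independently fall away; the rest are enforced. That leaves Article 3, Article 4, and Article 6 in effect.

1, 2, 5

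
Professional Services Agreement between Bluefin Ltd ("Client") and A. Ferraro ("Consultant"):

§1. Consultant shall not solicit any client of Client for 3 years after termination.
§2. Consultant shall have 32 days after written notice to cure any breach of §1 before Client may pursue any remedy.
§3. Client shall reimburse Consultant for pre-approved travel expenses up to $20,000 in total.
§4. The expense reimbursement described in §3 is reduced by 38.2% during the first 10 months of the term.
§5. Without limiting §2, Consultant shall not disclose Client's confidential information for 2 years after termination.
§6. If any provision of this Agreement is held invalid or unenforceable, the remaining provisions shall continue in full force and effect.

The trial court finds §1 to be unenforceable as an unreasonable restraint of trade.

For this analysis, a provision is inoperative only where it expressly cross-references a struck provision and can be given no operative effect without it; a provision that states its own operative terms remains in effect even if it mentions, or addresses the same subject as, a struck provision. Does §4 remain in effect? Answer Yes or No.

§1 is struck. §2 merely fixes the cure period for breach of §1; with §1 gone it has nothing to operate on and falls away. Although §5 refers to §2, its operative terms do not depend on §2, so it remains in effect. Under the severability clause in §6, the remaining provisions continue in force. §3, §4, §5, and §6 remain in effect. §4 is among the surviving provisions, so the answer is yes.

Yes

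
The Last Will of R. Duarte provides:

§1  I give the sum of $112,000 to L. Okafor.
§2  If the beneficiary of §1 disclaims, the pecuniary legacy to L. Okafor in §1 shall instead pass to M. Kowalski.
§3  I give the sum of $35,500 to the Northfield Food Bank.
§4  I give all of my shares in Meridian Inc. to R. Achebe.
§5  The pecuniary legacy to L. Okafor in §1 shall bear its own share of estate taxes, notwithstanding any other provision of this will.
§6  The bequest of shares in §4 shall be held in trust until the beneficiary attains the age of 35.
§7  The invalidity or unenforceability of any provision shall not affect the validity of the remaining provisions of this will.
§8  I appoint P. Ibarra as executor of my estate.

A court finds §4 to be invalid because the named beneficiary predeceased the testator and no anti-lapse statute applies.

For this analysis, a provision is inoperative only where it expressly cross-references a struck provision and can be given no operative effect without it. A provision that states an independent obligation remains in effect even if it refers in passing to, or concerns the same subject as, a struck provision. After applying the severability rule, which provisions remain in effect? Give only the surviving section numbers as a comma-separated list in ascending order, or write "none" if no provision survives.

§4 is struck. The only function of §6 is the trust for §4, so it cannot stand once §4 is removed. §7 is a severability clause and preserves every provision that can still be given independent effect. That leaves §1, §2, §3, §5, §7, and §8 in effect.

1, 2, 3, 5, 7, 8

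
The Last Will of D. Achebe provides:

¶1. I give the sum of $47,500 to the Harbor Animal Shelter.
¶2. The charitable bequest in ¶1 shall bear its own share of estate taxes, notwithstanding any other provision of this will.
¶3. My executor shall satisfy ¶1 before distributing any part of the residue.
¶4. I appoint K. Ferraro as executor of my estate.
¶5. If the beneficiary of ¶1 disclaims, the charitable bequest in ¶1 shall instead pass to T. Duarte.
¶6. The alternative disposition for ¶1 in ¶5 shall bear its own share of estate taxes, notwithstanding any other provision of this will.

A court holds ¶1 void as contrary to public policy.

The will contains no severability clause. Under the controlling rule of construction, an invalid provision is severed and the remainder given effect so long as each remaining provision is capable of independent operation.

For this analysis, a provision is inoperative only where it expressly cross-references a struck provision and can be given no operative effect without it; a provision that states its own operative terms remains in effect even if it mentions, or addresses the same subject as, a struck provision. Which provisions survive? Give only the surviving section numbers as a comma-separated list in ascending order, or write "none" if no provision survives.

¶1 is struck. ¶2 has no operative effect of its own apart from ¶1 and is therefore inoperative. The only function of ¶3 is the priority direction for ¶1, so it cannot stand once ¶1 is removed. ¶5 operates only by reference to ¶1, so it falls with ¶1. The only function of ¶6 is the tax charge on ¶5, so it cannot stand once ¶5 is removed. With no severability clause, the stated default rule severs what cannot stand and enforces each remaining provision that can operate on its own. Only ¶4 remains in effect.

4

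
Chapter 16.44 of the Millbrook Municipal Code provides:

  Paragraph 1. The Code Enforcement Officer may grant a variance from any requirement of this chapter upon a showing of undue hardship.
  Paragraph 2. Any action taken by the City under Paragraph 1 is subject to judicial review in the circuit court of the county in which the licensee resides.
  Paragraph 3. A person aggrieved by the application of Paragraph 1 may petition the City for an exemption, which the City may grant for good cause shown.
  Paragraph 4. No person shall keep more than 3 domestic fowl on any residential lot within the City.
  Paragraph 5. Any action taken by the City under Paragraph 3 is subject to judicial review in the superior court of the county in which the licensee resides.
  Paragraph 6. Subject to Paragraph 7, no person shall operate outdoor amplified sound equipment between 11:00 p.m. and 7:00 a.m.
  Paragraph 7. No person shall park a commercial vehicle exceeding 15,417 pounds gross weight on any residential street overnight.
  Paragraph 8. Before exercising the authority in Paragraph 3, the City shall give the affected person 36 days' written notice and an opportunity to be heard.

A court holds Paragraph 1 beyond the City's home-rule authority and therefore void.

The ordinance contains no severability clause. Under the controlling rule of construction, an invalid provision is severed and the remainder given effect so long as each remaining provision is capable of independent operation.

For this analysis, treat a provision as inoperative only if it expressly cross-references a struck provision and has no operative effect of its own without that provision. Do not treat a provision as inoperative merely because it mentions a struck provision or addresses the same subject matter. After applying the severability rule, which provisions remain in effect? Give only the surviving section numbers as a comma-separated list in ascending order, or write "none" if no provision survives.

Paragraph 1 is struck. The only function of Paragraph 2 is the judicial-review right for Paragraph 1, so it cannot stand once Paragraph 1 is removed. Paragraph 3 merely fixes the exemption procedure for Paragraph 1; with Paragraph 1 gone it has nothing to operate on and falls away. Paragraph 5 operates only by reference to Paragraph 3, so it falls with Paragraph 3. Paragraph 8 operates only by reference to Paragraph 3, so it falls with Paragraph 3. Under the stated default rule, only provisions that cannot operate independently fall away; the rest are enforced. Paragraph 4, Paragraph 6, and Paragraph 7 remain in effect.

4, 6, 7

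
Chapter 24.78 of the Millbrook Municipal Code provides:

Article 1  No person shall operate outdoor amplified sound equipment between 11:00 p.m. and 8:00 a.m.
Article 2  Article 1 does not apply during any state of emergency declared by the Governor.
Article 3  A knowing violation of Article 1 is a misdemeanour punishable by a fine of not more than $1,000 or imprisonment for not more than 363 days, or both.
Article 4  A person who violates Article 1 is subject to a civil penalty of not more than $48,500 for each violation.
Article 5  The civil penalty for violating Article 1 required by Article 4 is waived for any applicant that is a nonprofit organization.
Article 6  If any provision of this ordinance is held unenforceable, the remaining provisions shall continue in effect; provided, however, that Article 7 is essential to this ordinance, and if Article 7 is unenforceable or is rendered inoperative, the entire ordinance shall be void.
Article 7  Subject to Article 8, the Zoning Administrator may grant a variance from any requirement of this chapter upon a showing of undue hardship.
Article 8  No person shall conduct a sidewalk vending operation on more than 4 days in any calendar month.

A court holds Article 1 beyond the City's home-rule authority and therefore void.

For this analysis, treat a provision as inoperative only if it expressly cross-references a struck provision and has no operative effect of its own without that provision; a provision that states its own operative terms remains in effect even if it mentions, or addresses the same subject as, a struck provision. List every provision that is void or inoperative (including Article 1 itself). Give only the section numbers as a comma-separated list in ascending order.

1, 2, 3, 4, 5

Article 1 is struck. Article 2 has no operative effect of its own apart from Article 1 and is therefore inoperative. The only function of Article 3 is the criminal penalty for violating Article 1, so it cannot stand once Article 1 is removed. The only function of Article 4 is the civil penalty for violating Article 1, so it cannot stand once Article 1 is removed. Article 5 has no operative effect of its own apart from Article 4 and is therefore inoperative. Article 6 makes Article 7 an essential term, but Article 7 is unaffected, so the severability proviso in Article 6 preserves the remaining provisions. The provisions still in force are Article 6, Article 7, and Article 8.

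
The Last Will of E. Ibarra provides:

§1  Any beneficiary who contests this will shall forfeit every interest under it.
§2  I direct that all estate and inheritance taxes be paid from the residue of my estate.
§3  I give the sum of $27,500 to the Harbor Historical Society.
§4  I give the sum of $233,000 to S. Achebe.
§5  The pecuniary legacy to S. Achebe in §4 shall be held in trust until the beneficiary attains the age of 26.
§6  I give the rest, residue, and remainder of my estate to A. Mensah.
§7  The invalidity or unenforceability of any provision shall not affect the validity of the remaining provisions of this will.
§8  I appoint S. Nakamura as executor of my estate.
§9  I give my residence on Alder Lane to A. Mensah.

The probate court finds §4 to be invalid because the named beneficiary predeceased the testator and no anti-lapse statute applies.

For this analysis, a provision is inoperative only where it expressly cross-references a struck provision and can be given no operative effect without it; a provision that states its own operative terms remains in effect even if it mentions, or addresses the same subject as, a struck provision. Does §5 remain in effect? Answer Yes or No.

§4 is struck. §5 merely fixes the trust for §4; with §4 gone it has nothing to operate on and falls away. Under the severability clause in §7, the remaining provisions continue in force. §1, §2, §3, §6, §7, §8, and §9 remain in effect. §5 is among the inoperative provisions, so the answer is no.

No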